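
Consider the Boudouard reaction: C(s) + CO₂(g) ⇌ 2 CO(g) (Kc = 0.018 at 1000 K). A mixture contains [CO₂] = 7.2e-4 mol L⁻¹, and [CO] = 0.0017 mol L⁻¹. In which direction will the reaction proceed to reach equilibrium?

toward products

(C is a pure solid — omitted from Qc.)
Qc = [CO]² / [CO₂] = (0.0017)² / (7.2e-4) = 0.0040
Qc = 0.0040 < Kc = 0.018, so the forward reaction proceeds.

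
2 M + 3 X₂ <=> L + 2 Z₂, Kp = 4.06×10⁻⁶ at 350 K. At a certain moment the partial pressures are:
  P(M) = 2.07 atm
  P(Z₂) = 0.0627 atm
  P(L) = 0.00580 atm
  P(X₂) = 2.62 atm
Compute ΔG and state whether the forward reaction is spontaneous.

ΔG = -7.62 kJ/mol; the forward reaction is spontaneous

Qp = P(L)·P(Z₂)² / (P(M)²·P(X₂)³) = (0.00580)·(0.0627)² / ((2.07)²·(2.62)³) = 2.96×10⁻⁷
ΔG = RT ln(Qp/Kp) = (8.314 J mol⁻¹ K⁻¹)(350 K) × ln(2.96×10⁻⁷/4.06×10⁻⁶)
   = (2.910 kJ/mol)(-2.619) = -7.62 kJ/mol
ΔG < 0, so the forward reaction is spontaneous (proceeds forward).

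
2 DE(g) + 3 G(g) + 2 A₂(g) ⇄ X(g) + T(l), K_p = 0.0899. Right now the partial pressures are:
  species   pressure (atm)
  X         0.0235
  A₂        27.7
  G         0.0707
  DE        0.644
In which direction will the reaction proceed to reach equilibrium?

reverse (toward reactants)

(T is a pure liquid — omitted from Q_p.)
Q_p = P(X) / (P(DE)²·P(G)³·P(A₂)²) = (0.0235) / ((0.644)²·(0.0707)³·(27.7)²) = 0.209
Q_p = 0.209 > K_p = 0.0899, so the reverse reaction proceeds.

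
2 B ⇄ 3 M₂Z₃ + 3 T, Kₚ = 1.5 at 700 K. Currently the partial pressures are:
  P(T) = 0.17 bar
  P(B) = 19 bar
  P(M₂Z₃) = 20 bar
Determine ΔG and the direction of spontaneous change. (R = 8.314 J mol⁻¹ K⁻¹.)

ΔG = -15.3 kJ/mol; the forward reaction is spontaneous

Qₚ = P(M₂Z₃)³·P(T)³ / P(B)² = (20)³·(0.17)³ / (19)² = 0.109
ΔG = RT ln(Qₚ/Kₚ) = (8.314 J mol⁻¹ K⁻¹)(700 K) × ln(0.109/1.5)
   = (5.820 kJ/mol)(-2.622) = -15.3 kJ/mol
ΔG < 0, so the forward reaction is spontaneous (proceeds forward).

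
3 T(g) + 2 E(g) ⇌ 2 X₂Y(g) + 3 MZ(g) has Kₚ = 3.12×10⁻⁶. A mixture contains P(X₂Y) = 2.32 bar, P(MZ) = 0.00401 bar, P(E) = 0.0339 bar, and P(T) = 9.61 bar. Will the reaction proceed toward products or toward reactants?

to the right

Qₚ = P(X₂Y)²·P(MZ)³ / (P(T)³·P(E)²) = (2.32)²·(0.00401)³ / ((9.61)³·(0.0339)²) = 3.40×10⁻⁷
Qₚ = 3.40×10⁻⁷ < Kₚ = 3.12×10⁻⁶, so the forward reaction proceeds.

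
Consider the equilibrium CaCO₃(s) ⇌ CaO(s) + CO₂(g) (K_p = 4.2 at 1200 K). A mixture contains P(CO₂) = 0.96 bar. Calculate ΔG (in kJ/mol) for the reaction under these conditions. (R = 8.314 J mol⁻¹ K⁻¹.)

(CaCO₃, CaO are pure solids — omitted from Q_p.)
Q_p = P(CO₂) = 0.960
ΔG = RT ln(Q_p/K_p) = (8.314 J mol⁻¹ K⁻¹)(1200 K) × ln(0.960/4.2)
   = (9.977 kJ/mol)(-1.476) = -14.7 kJ/mol
ΔG < 0, so the forward reaction is spontaneous (proceeds forward).

ΔG = -14.7 kJ/mol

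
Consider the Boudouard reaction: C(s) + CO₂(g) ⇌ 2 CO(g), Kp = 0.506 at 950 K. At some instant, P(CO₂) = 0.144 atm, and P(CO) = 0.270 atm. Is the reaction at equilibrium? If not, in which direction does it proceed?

(C is a pure solid — omitted from Qp.)
Qp = P(CO)² / P(CO₂) = (0.270)² / (0.144) = 0.506
Qp = 0.506 = Kp, so the system is already at equilibrium.

neither direction; the system is at equilibrium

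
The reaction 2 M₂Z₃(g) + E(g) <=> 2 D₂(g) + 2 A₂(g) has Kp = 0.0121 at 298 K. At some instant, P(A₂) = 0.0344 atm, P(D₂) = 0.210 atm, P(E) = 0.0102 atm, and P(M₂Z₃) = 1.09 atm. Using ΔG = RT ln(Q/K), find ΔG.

ΔG = -2.56 kJ/mol

Qp = P(D₂)²·P(A₂)² / (P(M₂Z₃)²·P(E)) = (0.210)²·(0.0344)² / ((1.09)²·(0.0102)) = 0.00431
ΔG = RT ln(Qp/Kp) = (8.314 J mol⁻¹ K⁻¹)(298 K) × ln(0.00431/0.0121)
   = (2.478 kJ/mol)(-1.032) = -2.56 kJ/mol
ΔG < 0, so the forward reaction is spontaneous (proceeds forward).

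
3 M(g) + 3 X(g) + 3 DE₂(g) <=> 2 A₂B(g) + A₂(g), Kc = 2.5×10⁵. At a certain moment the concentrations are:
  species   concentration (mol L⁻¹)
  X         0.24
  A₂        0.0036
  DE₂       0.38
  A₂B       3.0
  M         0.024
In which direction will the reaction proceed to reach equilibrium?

Qc = [A₂B]²·[A₂] / ([M]³·[X]³·[DE₂]³) = (3.0)²·(0.0036) / ((0.024)³·(0.24)³·(0.38)³) = 3.1×10⁶
Qc = 3.1×10⁶ > Kc = 2.5×10⁵, so the reverse reaction proceeds.

toward reactants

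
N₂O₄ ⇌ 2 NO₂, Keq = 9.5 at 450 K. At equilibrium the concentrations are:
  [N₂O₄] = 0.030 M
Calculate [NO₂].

[NO₂] = 0.53 M

At equilibrium, Keq = [NO₂]² / [N₂O₄] = 9.5.
([NO₂])² / (0.030) = 9.5
[NO₂]² = 0.285 ⇒ [NO₂] = 0.53 M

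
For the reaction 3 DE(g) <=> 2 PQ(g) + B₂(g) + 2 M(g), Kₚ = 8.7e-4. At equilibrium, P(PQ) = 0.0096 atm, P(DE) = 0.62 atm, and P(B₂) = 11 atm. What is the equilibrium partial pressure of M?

At equilibrium, Kₚ = P(PQ)²·P(B₂)·P(M)² / P(DE)³ = 8.7e-4.
(0.0096)²·(11)·(P(M))² / (0.62)³ = 8.7e-4
P(M)² = 0.205 ⇒ P(M) = 0.45 atm

P(M) = 0.45 atm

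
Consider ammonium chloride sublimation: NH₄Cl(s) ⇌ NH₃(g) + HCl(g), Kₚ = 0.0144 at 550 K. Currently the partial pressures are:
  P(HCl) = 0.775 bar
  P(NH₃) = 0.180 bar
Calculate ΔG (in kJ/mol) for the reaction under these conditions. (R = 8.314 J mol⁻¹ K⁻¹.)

ΔG = 10.4 kJ/mol

(NH₄Cl is a pure solid — omitted from Qₚ.)
Qₚ = P(NH₃)·P(HCl) = (0.180)·(0.775) = 0.140
ΔG = RT ln(Qₚ/Kₚ) = (8.314 J mol⁻¹ K⁻¹)(550 K) × ln(0.140/0.0144)
   = (4.573 kJ/mol)(2.274) = 10.4 kJ/mol
ΔG > 0, so the forward reaction is non-spontaneous (proceeds in reverse).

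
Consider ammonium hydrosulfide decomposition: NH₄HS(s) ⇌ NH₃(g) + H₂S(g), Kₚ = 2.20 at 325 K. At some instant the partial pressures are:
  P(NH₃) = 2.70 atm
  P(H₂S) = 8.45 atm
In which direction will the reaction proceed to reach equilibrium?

(NH₄HS is a pure solid — omitted from Qₚ.)
Qₚ = P(NH₃)·P(H₂S) = (2.70)·(8.45) = 22.8
Qₚ = 22.8 > Kₚ = 2.20, so the reverse reaction proceeds.

to the left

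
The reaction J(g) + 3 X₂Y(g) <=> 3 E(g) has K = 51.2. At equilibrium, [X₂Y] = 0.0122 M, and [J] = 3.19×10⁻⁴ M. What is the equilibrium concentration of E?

[E] = 0.00310 M

At equilibrium, K = [E]³ / ([J]·[X₂Y]³) = 51.2.
([E])³ / ((3.19×10⁻⁴)·(0.0122)³) = 51.2
[E]³ = 2.97×10⁻⁸ ⇒ [E] = 0.00310 M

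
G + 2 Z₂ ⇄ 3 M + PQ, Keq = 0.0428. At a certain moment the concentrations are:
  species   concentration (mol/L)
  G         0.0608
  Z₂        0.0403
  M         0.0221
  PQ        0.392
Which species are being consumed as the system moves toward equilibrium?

Q = [M]³·[PQ] / ([G]·[Z₂]²) = (0.0221)³·(0.392) / ((0.0608)·(0.0403)²) = 0.0428
Q = 0.0428 = Keq; the system is at equilibrium.

none (at equilibrium)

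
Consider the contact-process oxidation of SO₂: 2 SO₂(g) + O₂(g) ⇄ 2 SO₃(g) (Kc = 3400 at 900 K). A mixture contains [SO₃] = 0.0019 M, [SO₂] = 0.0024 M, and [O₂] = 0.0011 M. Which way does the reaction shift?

Qc = [SO₃]² / ([SO₂]²·[O₂]) = (0.0019)² / ((0.0024)²·(0.0011)) = 570
Qc = 570 < Kc = 3400, so the forward reaction proceeds.

toward products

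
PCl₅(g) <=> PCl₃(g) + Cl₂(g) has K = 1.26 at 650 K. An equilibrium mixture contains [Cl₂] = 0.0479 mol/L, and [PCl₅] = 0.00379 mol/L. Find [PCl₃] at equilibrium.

[PCl₃] = 0.0997 mol/L

At equilibrium, K = [PCl₃]·[Cl₂] / [PCl₅] = 1.26.
([PCl₃])·(0.0479) / (0.00379) = 1.26
[PCl₃] = 0.0997 mol/L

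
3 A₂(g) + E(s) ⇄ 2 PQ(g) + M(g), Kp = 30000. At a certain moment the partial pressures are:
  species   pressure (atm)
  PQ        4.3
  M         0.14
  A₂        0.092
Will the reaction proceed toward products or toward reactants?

to the right

(E is a pure solid — omitted from Qp.)
Qp = P(PQ)²·P(M) / P(A₂)³ = (4.3)²·(0.14) / (0.092)³ = 3300
Qp = 3300 < Kp = 30000, so the forward reaction proceeds.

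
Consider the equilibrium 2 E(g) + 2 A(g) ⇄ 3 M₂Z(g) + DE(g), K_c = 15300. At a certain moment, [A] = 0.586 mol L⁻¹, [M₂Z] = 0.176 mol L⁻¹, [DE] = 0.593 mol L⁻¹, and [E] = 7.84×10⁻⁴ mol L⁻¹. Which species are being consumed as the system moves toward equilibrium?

Q_c = [M₂Z]³·[DE] / ([E]²·[A]²) = (0.176)³·(0.593) / ((7.84×10⁻⁴)²·(0.586)²) = 15300
Q_c = 15300 = K_c; the system is at equilibrium.

none (at equilibrium)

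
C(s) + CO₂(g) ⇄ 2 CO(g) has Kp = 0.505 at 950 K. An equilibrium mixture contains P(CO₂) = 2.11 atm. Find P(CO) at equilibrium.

P(CO) = 1.03 atm

(C is a pure solid — omitted from Kp.)
At equilibrium, Kp = P(CO)² / P(CO₂) = 0.505.
(P(CO))² / (2.11) = 0.505
P(CO)² = 1.07 ⇒ P(CO) = 1.03 atm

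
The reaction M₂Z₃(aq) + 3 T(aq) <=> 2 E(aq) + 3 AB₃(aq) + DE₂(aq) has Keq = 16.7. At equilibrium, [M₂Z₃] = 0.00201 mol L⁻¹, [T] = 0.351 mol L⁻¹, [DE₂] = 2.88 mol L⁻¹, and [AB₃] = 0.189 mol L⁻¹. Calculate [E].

[E] = 0.273 mol L⁻¹

At equilibrium, Keq = [E]²·[AB₃]³·[DE₂] / ([M₂Z₃]·[T]³) = 16.7.
([E])²·(0.189)³·(2.88) / ((0.00201)·(0.351)³) = 16.7
[E]² = 0.0747 ⇒ [E] = 0.273 mol L⁻¹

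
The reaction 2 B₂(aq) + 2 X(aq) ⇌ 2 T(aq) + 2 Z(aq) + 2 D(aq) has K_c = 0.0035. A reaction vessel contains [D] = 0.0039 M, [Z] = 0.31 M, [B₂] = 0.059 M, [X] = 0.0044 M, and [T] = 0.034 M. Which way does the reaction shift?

in the reverse direction

Q_c = [T]²·[Z]²·[D]² / ([B₂]²·[X]²) = (0.034)²·(0.31)²·(0.0039)² / ((0.059)²·(0.0044)²) = 0.025
Q_c = 0.025 > K_c = 0.0035, so the reverse reaction proceeds.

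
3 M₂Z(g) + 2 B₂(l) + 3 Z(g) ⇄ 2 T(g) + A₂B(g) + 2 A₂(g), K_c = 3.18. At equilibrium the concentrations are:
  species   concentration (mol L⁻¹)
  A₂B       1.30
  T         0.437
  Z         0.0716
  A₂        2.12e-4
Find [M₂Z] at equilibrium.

(B₂ is a pure liquid — omitted from K_c.)
At equilibrium, K_c = [T]²·[A₂B]·[A₂]² / ([M₂Z]³·[Z]³) = 3.18.
(0.437)²·(1.30)·(2.12e-4)² / (([M₂Z])³·(0.0716)³) = 3.18
[M₂Z]³ = 9.56e-6 ⇒ [M₂Z] = 0.0212 mol L⁻¹

[M₂Z] = 0.0212 mol L⁻¹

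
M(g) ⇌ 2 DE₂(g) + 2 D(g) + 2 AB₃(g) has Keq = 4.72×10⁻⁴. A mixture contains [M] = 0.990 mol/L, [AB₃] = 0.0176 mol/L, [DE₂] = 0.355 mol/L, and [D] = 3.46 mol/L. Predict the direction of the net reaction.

Q = [DE₂]²·[D]²·[AB₃]² / [M] = (0.355)²·(3.46)²·(0.0176)² / (0.990) = 4.72×10⁻⁴
Q = 4.72×10⁻⁴ = Keq, so the system is already at equilibrium.

neither direction; the system is at equilibrium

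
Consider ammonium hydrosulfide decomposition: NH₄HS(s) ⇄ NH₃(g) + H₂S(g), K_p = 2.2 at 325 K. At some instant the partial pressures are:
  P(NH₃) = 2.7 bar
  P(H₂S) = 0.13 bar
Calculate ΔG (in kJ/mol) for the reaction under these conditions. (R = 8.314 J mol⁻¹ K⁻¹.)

(NH₄HS is a pure solid — omitted from Q_p.)
Q_p = P(NH₃)·P(H₂S) = (2.7)·(0.13) = 0.351
ΔG = RT ln(Q_p/K_p) = (8.314 J mol⁻¹ K⁻¹)(325 K) × ln(0.351/2.2)
   = (2.702 kJ/mol)(-1.835) = -4.96 kJ/mol
ΔG < 0, so the forward reaction is spontaneous (proceeds forward).

ΔG = -4.96 kJ/mol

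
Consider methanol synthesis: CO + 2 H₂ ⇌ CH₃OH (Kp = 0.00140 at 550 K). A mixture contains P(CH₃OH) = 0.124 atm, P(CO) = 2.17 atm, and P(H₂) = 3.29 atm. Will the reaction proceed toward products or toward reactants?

Qp = P(CH₃OH) / (P(CO)·P(H₂)²) = (0.124) / ((2.17)·(3.29)²) = 0.00528
Qp = 0.00528 > Kp = 0.00140, so the reverse reaction proceeds.

toward reactants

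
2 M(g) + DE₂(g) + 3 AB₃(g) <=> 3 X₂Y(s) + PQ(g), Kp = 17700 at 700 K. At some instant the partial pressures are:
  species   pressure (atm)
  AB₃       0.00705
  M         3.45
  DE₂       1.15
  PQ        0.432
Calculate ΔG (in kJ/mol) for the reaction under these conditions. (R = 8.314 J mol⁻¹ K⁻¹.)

(X₂Y is a pure solid — omitted from Qp.)
Qp = P(PQ) / (P(M)²·P(DE₂)·P(AB₃)³) = (0.432) / ((3.45)²·(1.15)·(0.00705)³) = 90100
ΔG = RT ln(Qp/Kp) = (8.314 J mol⁻¹ K⁻¹)(700 K) × ln(90100/17700)
   = (5.820 kJ/mol)(1.627) = 9.47 kJ/mol
ΔG > 0, so the forward reaction is non-spontaneous (proceeds in reverse).

ΔG = 9.47 kJ/mol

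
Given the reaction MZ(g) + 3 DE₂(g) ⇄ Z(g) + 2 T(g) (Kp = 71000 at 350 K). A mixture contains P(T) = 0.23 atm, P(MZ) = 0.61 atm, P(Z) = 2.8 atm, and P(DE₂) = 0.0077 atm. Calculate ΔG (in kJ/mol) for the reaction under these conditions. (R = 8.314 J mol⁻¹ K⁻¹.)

ΔG = 5.86 kJ/mol

Qp = P(Z)·P(T)² / (P(MZ)·P(DE₂)³) = (2.8)·(0.23)² / ((0.61)·(0.0077)³) = 5.32×10⁵
ΔG = RT ln(Qp/Kp) = (8.314 J mol⁻¹ K⁻¹)(350 K) × ln(5.32×10⁵/71000)
   = (2.910 kJ/mol)(2.014) = 5.86 kJ/mol
ΔG > 0, so the forward reaction is non-spontaneous (proceeds in reverse).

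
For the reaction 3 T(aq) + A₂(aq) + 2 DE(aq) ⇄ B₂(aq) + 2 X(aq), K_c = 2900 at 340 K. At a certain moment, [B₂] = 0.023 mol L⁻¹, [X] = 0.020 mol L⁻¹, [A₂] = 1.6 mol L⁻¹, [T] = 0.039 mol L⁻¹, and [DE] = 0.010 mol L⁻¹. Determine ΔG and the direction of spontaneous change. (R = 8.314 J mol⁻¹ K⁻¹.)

Q_c = [B₂]·[X]² / ([T]³·[A₂]·[DE]²) = (0.023)·(0.020)² / ((0.039)³·(1.6)·(0.010)²) = 969
ΔG = RT ln(Q_c/K_c) = (8.314 J mol⁻¹ K⁻¹)(340 K) × ln(969/2900)
   = (2.827 kJ/mol)(-1.096) = -3.10 kJ/mol
ΔG < 0, so the forward reaction is spontaneous (proceeds forward).

ΔG = -3.10 kJ/mol; the forward reaction is spontaneous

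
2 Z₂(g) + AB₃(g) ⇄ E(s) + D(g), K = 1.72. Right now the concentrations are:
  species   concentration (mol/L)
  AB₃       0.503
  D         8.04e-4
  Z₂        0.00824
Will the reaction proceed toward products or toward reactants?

(E is a pure solid — omitted from Q.)
Q = [D] / ([Z₂]²·[AB₃]) = (8.04e-4) / ((0.00824)²·(0.503)) = 23.5
Q = 23.5 > K = 1.72, so the reverse reaction proceeds.

toward reactants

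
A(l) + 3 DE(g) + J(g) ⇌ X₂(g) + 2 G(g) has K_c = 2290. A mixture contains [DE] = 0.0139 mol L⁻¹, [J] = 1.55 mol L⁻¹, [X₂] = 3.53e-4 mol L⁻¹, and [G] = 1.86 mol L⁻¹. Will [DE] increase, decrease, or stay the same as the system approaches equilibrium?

(A is a pure liquid — omitted from Q_c.)
Q_c = [X₂]·[G]² / ([DE]³·[J]) = (3.53e-4)·(1.86)² / ((0.0139)³·(1.55)) = 293
Q_c = 293 < K_c = 2290: net forward reaction.
DE is a reactant, so it decreases.

decrease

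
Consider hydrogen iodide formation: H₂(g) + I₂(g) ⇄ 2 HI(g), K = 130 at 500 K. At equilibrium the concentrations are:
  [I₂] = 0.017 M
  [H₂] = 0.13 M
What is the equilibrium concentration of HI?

At equilibrium, K = [HI]² / ([H₂]·[I₂]) = 130.
([HI])² / ((0.13)·(0.017)) = 130
[HI]² = 0.287 ⇒ [HI] = 0.54 M

[HI] = 0.54 M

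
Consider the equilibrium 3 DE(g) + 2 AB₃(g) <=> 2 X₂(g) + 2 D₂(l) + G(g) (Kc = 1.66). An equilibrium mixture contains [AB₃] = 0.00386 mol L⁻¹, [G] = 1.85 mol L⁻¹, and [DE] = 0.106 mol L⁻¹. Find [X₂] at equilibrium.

[X₂] = 1.26e-4 mol L⁻¹

(D₂ is a pure liquid — omitted from Kc.)
At equilibrium, Kc = [X₂]²·[G] / ([DE]³·[AB₃]²) = 1.66.
([X₂])²·(1.85) / ((0.106)³·(0.00386)²) = 1.66
[X₂]² = 1.59e-8 ⇒ [X₂] = 1.26e-4 mol L⁻¹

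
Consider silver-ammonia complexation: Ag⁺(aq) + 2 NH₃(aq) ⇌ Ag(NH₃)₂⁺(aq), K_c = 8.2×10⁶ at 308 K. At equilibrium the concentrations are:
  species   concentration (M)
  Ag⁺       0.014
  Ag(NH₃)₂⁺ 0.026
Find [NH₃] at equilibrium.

At equilibrium, K_c = [Ag(NH₃)₂⁺] / ([Ag⁺]·[NH₃]²) = 8.2×10⁶.
(0.026) / ((0.014)·([NH₃])²) = 8.2×10⁶
[NH₃]² = 2.26×10⁻⁷ ⇒ [NH₃] = 4.8×10⁻⁴ M

[NH₃] = 4.8×10⁻⁴ M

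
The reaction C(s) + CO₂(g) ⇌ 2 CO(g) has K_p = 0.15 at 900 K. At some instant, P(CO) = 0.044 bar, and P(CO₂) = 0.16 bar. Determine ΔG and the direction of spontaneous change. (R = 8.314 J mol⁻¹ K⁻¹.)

(C is a pure solid — omitted from Q_p.)
Q_p = P(CO)² / P(CO₂) = (0.044)² / (0.16) = 0.0121
ΔG = RT ln(Q_p/K_p) = (8.314 J mol⁻¹ K⁻¹)(900 K) × ln(0.0121/0.15)
   = (7.483 kJ/mol)(-2.517) = -18.8 kJ/mol
ΔG < 0, so the forward reaction is spontaneous (proceeds forward).

ΔG = -18.8 kJ/mol; the forward reaction is spontaneous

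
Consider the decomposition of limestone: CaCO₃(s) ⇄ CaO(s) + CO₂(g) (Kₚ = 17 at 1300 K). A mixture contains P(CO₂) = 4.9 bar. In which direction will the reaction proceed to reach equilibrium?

(CaCO₃, CaO are pure solids — omitted from Qₚ.)
Qₚ = P(CO₂) = 4.9
Qₚ = 4.9 < Kₚ = 17, so the forward reaction proceeds.

forward (toward products)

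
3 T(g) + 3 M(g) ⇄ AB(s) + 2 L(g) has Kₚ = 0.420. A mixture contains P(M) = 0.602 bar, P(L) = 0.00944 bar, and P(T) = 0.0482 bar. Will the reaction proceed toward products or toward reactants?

in the reverse direction

(AB is a pure solid — omitted from Qₚ.)
Qₚ = P(L)² / (P(T)³·P(M)³) = (0.00944)² / ((0.0482)³·(0.602)³) = 3.65
Qₚ = 3.65 > Kₚ = 0.420, so the reverse reaction proceeds.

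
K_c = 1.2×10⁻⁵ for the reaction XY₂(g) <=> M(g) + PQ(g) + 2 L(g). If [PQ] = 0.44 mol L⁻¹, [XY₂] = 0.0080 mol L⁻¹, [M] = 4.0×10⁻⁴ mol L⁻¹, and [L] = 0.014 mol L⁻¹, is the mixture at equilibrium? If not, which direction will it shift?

Q_c = [M]·[PQ]·[L]² / [XY₂] = (4.0×10⁻⁴)·(0.44)·(0.014)² / (0.0080) = 4.3×10⁻⁶
Q_c = 4.3×10⁻⁶ < K_c = 1.2×10⁻⁵: net forward reaction.

no; Q < K, reaction proceeds forward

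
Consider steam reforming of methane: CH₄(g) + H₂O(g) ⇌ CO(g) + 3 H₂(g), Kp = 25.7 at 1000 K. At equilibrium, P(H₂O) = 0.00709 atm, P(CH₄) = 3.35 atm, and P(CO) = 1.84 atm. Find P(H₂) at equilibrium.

P(H₂) = 0.692 atm

At equilibrium, Kp = P(CO)·P(H₂)³ / (P(CH₄)·P(H₂O)) = 25.7.
(1.84)·(P(H₂))³ / ((3.35)·(0.00709)) = 25.7
P(H₂)³ = 0.332 ⇒ P(H₂) = 0.692 atm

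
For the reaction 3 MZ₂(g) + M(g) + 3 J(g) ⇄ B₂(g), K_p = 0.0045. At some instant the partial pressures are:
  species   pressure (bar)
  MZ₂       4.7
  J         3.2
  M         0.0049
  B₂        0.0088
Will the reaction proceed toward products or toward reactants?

Q_p = P(B₂) / (P(MZ₂)³·P(M)·P(J)³) = (0.0088) / ((4.7)³·(0.0049)·(3.2)³) = 5.3×10⁻⁴
Q_p = 5.3×10⁻⁴ < K_p = 0.0045, so the forward reaction proceeds.

in the forward direction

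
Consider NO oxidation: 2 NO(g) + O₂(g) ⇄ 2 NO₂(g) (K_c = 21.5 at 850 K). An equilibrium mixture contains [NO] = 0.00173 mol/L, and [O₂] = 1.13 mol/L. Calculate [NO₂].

At equilibrium, K_c = [NO₂]² / ([NO]²·[O₂]) = 21.5.
([NO₂])² / ((0.00173)²·(1.13)) = 21.5
[NO₂]² = 7.27×10⁻⁵ ⇒ [NO₂] = 0.00853 mol/L

[NO₂] = 0.00853 mol/L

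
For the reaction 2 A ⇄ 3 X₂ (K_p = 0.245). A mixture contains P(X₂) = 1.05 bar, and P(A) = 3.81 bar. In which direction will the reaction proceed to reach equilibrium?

Q_p = P(X₂)³ / P(A)² = (1.05)³ / (3.81)² = 0.0797
Q_p = 0.0797 < K_p = 0.245, so the forward reaction proceeds.

forward (toward products)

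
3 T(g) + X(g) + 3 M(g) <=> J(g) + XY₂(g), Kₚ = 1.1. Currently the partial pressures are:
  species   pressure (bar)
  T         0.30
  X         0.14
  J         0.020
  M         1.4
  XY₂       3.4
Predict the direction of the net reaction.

Qₚ = P(J)·P(XY₂) / (P(T)³·P(X)·P(M)³) = (0.020)·(3.4) / ((0.30)³·(0.14)·(1.4)³) = 6.6
Qₚ = 6.6 > Kₚ = 1.1, so the reverse reaction proceeds.

in the reverse direction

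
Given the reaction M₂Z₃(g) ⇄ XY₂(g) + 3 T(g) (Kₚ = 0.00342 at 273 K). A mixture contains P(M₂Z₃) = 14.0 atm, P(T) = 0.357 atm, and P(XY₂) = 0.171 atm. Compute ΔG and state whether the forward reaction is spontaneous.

Qₚ = P(XY₂)·P(T)³ / P(M₂Z₃) = (0.171)·(0.357)³ / (14.0) = 5.56e-4
ΔG = RT ln(Qₚ/Kₚ) = (8.314 J mol⁻¹ K⁻¹)(273 K) × ln(5.56e-4/0.00342)
   = (2.270 kJ/mol)(-1.817) = -4.12 kJ/mol
ΔG < 0, so the forward reaction is spontaneous (proceeds forward).

ΔG = -4.12 kJ/mol; the forward reaction is spontaneous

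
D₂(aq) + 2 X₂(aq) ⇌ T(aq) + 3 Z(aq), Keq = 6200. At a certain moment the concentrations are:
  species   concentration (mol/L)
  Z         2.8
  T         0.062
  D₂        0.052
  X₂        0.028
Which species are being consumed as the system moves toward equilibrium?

T, Z (products)

Q = [T]·[Z]³ / ([D₂]·[X₂]²) = (0.062)·(2.8)³ / ((0.052)·(0.028)²) = 33000
Q = 33000 > Keq = 6200: net reverse reaction.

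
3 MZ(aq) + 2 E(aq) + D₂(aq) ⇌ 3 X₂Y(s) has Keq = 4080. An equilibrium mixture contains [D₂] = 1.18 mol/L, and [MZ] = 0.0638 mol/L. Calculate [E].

[E] = 0.894 mol/L

(X₂Y is a pure solid — omitted from Keq.)
At equilibrium, Keq = 1 / ([MZ]³·[E]²·[D₂]) = 4080.
1 / ((0.0638)³·([E])²·(1.18)) = 4080
[E]² = 0.800 ⇒ [E] = 0.894 mol/L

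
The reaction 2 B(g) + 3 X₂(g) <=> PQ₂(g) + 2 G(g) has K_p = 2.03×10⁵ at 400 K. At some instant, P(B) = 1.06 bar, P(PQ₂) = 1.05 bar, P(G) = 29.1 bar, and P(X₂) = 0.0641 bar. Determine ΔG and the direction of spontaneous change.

Q_p = P(PQ₂)·P(G)² / (P(B)²·P(X₂)³) = (1.05)·(29.1)² / ((1.06)²·(0.0641)³) = 3.00×10⁶
ΔG = RT ln(Q_p/K_p) = (8.314 J mol⁻¹ K⁻¹)(400 K) × ln(3.00×10⁶/2.03×10⁵)
   = (3.326 kJ/mol)(2.693) = 8.96 kJ/mol
ΔG > 0, so the forward reaction is non-spontaneous (proceeds in reverse).

ΔG = 8.96 kJ/mol; the forward reaction is non-spontaneous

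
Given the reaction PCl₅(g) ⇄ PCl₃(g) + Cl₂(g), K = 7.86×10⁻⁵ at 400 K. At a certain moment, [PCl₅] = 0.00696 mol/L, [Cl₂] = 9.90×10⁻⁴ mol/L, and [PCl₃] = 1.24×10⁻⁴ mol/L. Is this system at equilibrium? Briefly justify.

Q = [PCl₃]·[Cl₂] / [PCl₅] = (1.24×10⁻⁴)·(9.90×10⁻⁴) / (0.00696) = 1.76×10⁻⁵
Q = 1.76×10⁻⁵ < K = 7.86×10⁻⁵: net forward reaction.

no; Q < K, reaction proceeds forward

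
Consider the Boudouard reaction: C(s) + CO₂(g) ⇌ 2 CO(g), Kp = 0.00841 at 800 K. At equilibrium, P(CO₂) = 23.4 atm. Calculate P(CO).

(C is a pure solid — omitted from Kp.)
At equilibrium, Kp = P(CO)² / P(CO₂) = 0.00841.
(P(CO))² / (23.4) = 0.00841
P(CO)² = 0.197 ⇒ P(CO) = 0.444 atm

P(CO) = 0.444 atm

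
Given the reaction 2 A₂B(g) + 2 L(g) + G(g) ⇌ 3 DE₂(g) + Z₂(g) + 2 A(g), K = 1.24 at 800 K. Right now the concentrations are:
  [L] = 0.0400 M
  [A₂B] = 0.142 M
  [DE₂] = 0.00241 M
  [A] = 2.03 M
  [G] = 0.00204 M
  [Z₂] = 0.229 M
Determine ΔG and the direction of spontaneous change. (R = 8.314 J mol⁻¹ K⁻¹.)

ΔG = -12.1 kJ/mol; the forward reaction is spontaneous

Q = [DE₂]³·[Z₂]·[A]² / ([A₂B]²·[L]²·[G]) = (0.00241)³·(0.229)·(2.03)² / ((0.142)²·(0.0400)²·(0.00204)) = 0.201
ΔG = RT ln(Q/K) = (8.314 J mol⁻¹ K⁻¹)(800 K) × ln(0.201/1.24)
   = (6.651 kJ/mol)(-1.820) = -12.1 kJ/mol
ΔG < 0, so the forward reaction is spontaneous (proceeds forward).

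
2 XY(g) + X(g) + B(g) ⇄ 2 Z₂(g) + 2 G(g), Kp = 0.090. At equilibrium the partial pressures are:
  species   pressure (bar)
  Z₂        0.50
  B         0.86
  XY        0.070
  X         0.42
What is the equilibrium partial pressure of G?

At equilibrium, Kp = P(Z₂)²·P(G)² / (P(XY)²·P(X)·P(B)) = 0.090.
(0.50)²·(P(G))² / ((0.070)²·(0.42)·(0.86)) = 0.090
P(G)² = 6.37×10⁻⁴ ⇒ P(G) = 0.025 bar

P(G) = 0.025 bar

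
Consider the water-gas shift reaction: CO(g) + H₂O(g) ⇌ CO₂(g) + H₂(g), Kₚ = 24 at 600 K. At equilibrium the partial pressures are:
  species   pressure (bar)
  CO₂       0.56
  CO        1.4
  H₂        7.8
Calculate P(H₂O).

P(H₂O) = 0.13 bar

At equilibrium, Kₚ = P(CO₂)·P(H₂) / (P(CO)·P(H₂O)) = 24.
(0.56)·(7.8) / ((1.4)·(P(H₂O))) = 24
P(H₂O) = 0.130 = 0.13 bar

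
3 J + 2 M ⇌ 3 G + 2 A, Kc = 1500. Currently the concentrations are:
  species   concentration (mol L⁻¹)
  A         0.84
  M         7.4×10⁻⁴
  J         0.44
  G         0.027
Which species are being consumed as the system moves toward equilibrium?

Qc = [G]³·[A]² / ([J]³·[M]²) = (0.027)³·(0.84)² / ((0.44)³·(7.4×10⁻⁴)²) = 300
Qc = 300 < Kc = 1500: net forward reaction.

J, M (reactants)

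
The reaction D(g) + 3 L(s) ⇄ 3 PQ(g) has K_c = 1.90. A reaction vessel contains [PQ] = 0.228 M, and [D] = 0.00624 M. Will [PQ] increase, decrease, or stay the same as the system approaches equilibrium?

(L is a pure solid — omitted from Q_c.)
Q_c = [PQ]³ / [D] = (0.228)³ / (0.00624) = 1.90
Q_c = 1.90 = K_c; the system is at equilibrium.

stay the same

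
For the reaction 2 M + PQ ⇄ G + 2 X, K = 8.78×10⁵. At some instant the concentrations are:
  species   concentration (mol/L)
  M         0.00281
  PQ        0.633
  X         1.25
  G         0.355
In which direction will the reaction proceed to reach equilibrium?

Q = [G]·[X]² / ([M]²·[PQ]) = (0.355)·(1.25)² / ((0.00281)²·(0.633)) = 1.11×10⁵
Q = 1.11×10⁵ < K = 8.78×10⁵, so the forward reaction proceeds.

to the right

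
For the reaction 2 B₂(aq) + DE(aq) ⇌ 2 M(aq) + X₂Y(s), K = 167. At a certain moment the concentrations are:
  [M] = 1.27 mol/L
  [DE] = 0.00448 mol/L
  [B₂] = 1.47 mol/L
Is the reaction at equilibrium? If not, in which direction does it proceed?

at equilibrium

(X₂Y is a pure solid — omitted from Q.)
Q = [M]² / ([B₂]²·[DE]) = (1.27)² / ((1.47)²·(0.00448)) = 167
Q = 167 = K, so the system is already at equilibrium.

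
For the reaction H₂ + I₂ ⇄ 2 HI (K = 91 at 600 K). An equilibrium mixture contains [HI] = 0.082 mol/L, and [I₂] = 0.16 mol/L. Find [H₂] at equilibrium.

[H₂] = 4.6e-4 mol/L

At equilibrium, K = [HI]² / ([H₂]·[I₂]) = 91.
(0.082)² / (([H₂])·(0.16)) = 91
[H₂] = 4.62e-4 = 4.6e-4 mol/L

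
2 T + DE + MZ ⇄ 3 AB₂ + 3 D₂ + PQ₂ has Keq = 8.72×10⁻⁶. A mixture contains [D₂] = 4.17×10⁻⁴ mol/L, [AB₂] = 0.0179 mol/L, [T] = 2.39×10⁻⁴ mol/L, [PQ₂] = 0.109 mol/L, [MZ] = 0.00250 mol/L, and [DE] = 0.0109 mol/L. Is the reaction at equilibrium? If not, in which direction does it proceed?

Q = [AB₂]³·[D₂]³·[PQ₂] / ([T]²·[DE]·[MZ]) = (0.0179)³·(4.17×10⁻⁴)³·(0.109) / ((2.39×10⁻⁴)²·(0.0109)·(0.00250)) = 2.91×10⁻⁵
Q = 2.91×10⁻⁵ > Keq = 8.72×10⁻⁶, so the reverse reaction proceeds.

reverse (toward reactants)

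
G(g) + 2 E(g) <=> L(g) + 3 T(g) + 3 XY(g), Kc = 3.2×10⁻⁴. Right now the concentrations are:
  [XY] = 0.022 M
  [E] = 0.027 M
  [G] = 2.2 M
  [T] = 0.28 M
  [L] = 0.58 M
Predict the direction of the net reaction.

in the forward direction

Qc = [L]·[T]³·[XY]³ / ([G]·[E]²) = (0.58)·(0.28)³·(0.022)³ / ((2.2)·(0.027)²) = 8.5×10⁻⁵
Qc = 8.5×10⁻⁵ < Kc = 3.2×10⁻⁴, so the forward reaction proceeds.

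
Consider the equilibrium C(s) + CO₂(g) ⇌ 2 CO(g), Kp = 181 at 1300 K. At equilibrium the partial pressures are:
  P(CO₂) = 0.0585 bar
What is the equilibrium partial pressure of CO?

P(CO) = 3.25 bar

(C is a pure solid — omitted from Kp.)
At equilibrium, Kp = P(CO)² / P(CO₂) = 181.
(P(CO))² / (0.0585) = 181
P(CO)² = 10.6 ⇒ P(CO) = 3.25 bar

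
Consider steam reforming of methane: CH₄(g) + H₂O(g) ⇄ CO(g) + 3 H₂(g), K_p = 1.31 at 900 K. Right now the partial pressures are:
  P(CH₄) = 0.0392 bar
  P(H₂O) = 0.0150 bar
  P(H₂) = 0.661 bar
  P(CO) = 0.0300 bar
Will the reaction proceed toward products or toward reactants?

Q_p = P(CO)·P(H₂)³ / (P(CH₄)·P(H₂O)) = (0.0300)·(0.661)³ / ((0.0392)·(0.0150)) = 14.7
Q_p = 14.7 > K_p = 1.31, so the reverse reaction proceeds.

toward reactants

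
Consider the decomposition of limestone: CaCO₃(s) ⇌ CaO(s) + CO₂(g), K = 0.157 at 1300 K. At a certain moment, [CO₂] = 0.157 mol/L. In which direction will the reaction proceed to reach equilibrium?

neither direction; the system is at equilibrium

(CaCO₃, CaO are pure solids — omitted from Q.)
Q = [CO₂] = 0.157
Q = 0.157 = K, so the system is already at equilibrium.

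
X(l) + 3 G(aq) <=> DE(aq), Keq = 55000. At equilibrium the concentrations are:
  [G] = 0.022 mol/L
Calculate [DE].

(X is a pure liquid — omitted from Keq.)
At equilibrium, Keq = [DE] / [G]³ = 55000.
([DE]) / (0.022)³ = 55000
[DE] = 0.586 = 0.59 mol/L

[DE] = 0.59 mol/L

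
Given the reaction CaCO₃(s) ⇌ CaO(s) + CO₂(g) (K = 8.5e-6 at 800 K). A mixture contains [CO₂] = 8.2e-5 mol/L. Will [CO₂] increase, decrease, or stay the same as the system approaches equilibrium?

decrease

(CaCO₃, CaO are pure solids — omitted from Q.)
Q = [CO₂] = 8.2e-5
Q = 8.2e-5 > K = 8.5e-6: net reverse reaction.
CO₂ is a product, so it decreases.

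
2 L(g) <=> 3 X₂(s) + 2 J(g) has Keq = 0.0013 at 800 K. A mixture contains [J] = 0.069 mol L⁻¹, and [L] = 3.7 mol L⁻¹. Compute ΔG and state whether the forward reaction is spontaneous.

ΔG = -8.77 kJ/mol; the forward reaction is spontaneous

(X₂ is a pure solid — omitted from Q.)
Q = [J]² / [L]² = (0.069)² / (3.7)² = 3.48e-4
ΔG = RT ln(Q/Keq) = (8.314 J mol⁻¹ K⁻¹)(800 K) × ln(3.48e-4/0.0013)
   = (6.651 kJ/mol)(-1.318) = -8.77 kJ/mol
ΔG < 0, so the forward reaction is spontaneous (proceeds forward).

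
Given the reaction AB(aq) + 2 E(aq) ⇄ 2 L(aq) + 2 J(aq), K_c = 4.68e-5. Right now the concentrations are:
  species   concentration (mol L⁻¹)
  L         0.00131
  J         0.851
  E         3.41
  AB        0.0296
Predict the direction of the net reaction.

toward products

Q_c = [L]²·[J]² / ([AB]·[E]²) = (0.00131)²·(0.851)² / ((0.0296)·(3.41)²) = 3.61e-6
Q_c = 3.61e-6 < K_c = 4.68e-5, so the forward reaction proceeds.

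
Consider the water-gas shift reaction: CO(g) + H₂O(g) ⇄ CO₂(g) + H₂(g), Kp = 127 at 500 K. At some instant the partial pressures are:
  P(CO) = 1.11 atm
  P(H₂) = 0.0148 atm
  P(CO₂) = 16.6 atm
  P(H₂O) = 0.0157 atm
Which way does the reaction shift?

toward products

Qp = P(CO₂)·P(H₂) / (P(CO)·P(H₂O)) = (16.6)·(0.0148) / ((1.11)·(0.0157)) = 14.1
Qp = 14.1 < Kp = 127, so the forward reaction proceeds.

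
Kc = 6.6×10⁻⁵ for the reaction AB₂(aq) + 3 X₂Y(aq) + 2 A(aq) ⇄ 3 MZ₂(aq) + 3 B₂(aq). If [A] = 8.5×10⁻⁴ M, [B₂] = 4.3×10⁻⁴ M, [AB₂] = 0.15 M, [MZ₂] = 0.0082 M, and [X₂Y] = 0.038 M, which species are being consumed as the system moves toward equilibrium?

AB₂, X₂Y, A (reactants)

Qc = [MZ₂]³·[B₂]³ / ([AB₂]·[X₂Y]³·[A]²) = (0.0082)³·(4.3×10⁻⁴)³ / ((0.15)·(0.038)³·(8.5×10⁻⁴)²) = 7.4×10⁻⁶
Qc = 7.4×10⁻⁶ < Kc = 6.6×10⁻⁵: net forward reaction.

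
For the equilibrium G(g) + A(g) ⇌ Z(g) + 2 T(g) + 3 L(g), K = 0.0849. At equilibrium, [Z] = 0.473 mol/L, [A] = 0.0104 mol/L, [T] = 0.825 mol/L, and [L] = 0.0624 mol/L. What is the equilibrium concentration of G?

[G] = 0.0886 mol/L

At equilibrium, K = [Z]·[T]²·[L]³ / ([G]·[A]) = 0.0849.
(0.473)·(0.825)²·(0.0624)³ / (([G])·(0.0104)) = 0.0849
[G] = 0.0886 mol/L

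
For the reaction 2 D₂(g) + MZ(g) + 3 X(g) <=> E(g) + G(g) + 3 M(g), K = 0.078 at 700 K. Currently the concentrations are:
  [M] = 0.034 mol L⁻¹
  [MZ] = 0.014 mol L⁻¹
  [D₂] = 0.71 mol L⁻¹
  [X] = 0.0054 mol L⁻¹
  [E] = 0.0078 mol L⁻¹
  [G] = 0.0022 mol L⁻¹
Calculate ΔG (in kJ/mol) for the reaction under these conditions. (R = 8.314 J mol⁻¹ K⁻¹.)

ΔG = 11.9 kJ/mol

Q = [E]·[G]·[M]³ / ([D₂]²·[MZ]·[X]³) = (0.0078)·(0.0022)·(0.034)³ / ((0.71)²·(0.014)·(0.0054)³) = 0.607
ΔG = RT ln(Q/K) = (8.314 J mol⁻¹ K⁻¹)(700 K) × ln(0.607/0.078)
   = (5.820 kJ/mol)(2.052) = 11.9 kJ/mol
ΔG > 0, so the forward reaction is non-spontaneous (proceeds in reverse).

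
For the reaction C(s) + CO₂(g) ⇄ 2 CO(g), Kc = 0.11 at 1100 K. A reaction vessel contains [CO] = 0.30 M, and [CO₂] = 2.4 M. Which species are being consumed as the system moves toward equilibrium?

C, CO₂ (reactants)

(C is a pure solid — omitted from Qc.)
Qc = [CO]² / [CO₂] = (0.30)² / (2.4) = 0.038
Qc = 0.038 < Kc = 0.11: net forward reaction.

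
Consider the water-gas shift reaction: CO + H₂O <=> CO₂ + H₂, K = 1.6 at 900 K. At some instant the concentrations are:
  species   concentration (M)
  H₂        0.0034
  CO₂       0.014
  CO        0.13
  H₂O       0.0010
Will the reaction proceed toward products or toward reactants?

toward products

Q = [CO₂]·[H₂] / ([CO]·[H₂O]) = (0.014)·(0.0034) / ((0.13)·(0.0010)) = 0.37
Q = 0.37 < K = 1.6, so the forward reaction proceeds.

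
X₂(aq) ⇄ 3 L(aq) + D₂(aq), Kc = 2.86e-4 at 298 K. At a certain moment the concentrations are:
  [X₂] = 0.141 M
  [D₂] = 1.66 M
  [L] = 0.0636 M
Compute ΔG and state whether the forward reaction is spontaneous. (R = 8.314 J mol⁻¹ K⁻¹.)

Qc = [L]³·[D₂] / [X₂] = (0.0636)³·(1.66) / (0.141) = 0.00303
ΔG = RT ln(Qc/Kc) = (8.314 J mol⁻¹ K⁻¹)(298 K) × ln(0.00303/2.86e-4)
   = (2.478 kJ/mol)(2.360) = 5.85 kJ/mol
ΔG > 0, so the forward reaction is non-spontaneous (proceeds in reverse).

ΔG = 5.85 kJ/mol; the forward reaction is non-spontaneous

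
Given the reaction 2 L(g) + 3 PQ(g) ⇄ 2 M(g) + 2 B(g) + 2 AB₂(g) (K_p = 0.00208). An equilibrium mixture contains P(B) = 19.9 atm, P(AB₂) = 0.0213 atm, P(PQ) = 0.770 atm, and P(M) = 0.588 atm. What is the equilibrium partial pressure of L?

P(L) = 8.09 atm

At equilibrium, K_p = P(M)²·P(B)²·P(AB₂)² / (P(L)²·P(PQ)³) = 0.00208.
(0.588)²·(19.9)²·(0.0213)² / ((P(L))²·(0.770)³) = 0.00208
P(L)² = 65.4 ⇒ P(L) = 8.09 atm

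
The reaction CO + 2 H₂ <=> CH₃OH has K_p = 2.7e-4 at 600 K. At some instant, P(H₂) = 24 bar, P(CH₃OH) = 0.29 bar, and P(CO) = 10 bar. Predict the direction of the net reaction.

in the forward direction

Q_p = P(CH₃OH) / (P(CO)·P(H₂)²) = (0.29) / ((10)·(24)²) = 5.0e-5
Q_p = 5.0e-5 < K_p = 2.7e-4, so the forward reaction proceeds.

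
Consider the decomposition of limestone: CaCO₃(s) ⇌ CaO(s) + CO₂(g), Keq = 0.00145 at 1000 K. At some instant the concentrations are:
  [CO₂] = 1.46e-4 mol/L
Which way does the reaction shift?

forward (toward products)

(CaCO₃, CaO are pure solids — omitted from Q.)
Q = [CO₂] = 1.46e-4
Q = 1.46e-4 < Keq = 0.00145, so the forward reaction proceeds.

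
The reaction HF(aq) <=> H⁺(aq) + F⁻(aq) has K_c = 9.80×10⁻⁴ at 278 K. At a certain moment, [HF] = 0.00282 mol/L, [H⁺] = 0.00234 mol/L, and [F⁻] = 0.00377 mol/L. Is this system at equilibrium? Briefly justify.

no; Q > K, reaction proceeds in reverse

Q_c = [H⁺]·[F⁻] / [HF] = (0.00234)·(0.00377) / (0.00282) = 0.00313
Q_c = 0.00313 > K_c = 9.80×10⁻⁴: net reverse reaction.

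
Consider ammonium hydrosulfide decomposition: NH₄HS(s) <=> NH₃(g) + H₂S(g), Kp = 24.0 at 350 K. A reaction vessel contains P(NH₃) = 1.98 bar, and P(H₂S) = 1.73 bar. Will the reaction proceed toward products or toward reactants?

(NH₄HS is a pure solid — omitted from Qp.)
Qp = P(NH₃)·P(H₂S) = (1.98)·(1.73) = 3.43
Qp = 3.43 < Kp = 24.0, so the forward reaction proceeds.

to the right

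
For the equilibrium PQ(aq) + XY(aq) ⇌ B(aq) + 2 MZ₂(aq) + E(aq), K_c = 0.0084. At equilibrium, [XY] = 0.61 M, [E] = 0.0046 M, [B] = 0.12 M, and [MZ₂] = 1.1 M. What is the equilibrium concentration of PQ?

[PQ] = 0.13 M

At equilibrium, K_c = [B]·[MZ₂]²·[E] / ([PQ]·[XY]) = 0.0084.
(0.12)·(1.1)²·(0.0046) / (([PQ])·(0.61)) = 0.0084
[PQ] = 0.130 = 0.13 M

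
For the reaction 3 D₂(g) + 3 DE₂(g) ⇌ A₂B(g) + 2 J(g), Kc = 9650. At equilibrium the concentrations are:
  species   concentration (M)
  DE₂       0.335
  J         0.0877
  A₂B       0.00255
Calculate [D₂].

At equilibrium, Kc = [A₂B]·[J]² / ([D₂]³·[DE₂]³) = 9650.
(0.00255)·(0.0877)² / (([D₂])³·(0.335)³) = 9650
[D₂]³ = 5.41×10⁻⁸ ⇒ [D₂] = 0.00378 M

[D₂] = 0.00378 M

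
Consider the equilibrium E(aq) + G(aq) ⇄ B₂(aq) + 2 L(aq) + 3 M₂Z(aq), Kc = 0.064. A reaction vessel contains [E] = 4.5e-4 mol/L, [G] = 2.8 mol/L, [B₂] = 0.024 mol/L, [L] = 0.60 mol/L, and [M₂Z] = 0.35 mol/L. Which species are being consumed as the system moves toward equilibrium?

Qc = [B₂]·[L]²·[M₂Z]³ / ([E]·[G]) = (0.024)·(0.60)²·(0.35)³ / ((4.5e-4)·(2.8)) = 0.29
Qc = 0.29 > Kc = 0.064: net reverse reaction.

B₂, L, M₂Z (products)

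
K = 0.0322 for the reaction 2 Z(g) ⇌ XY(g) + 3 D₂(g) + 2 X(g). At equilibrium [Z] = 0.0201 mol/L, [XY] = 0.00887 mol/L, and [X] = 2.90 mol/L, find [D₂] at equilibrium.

At equilibrium, K = [XY]·[D₂]³·[X]² / [Z]² = 0.0322.
(0.00887)·([D₂])³·(2.90)² / (0.0201)² = 0.0322
[D₂]³ = 1.74e-4 ⇒ [D₂] = 0.0559 mol/L

[D₂] = 0.0559 mol/L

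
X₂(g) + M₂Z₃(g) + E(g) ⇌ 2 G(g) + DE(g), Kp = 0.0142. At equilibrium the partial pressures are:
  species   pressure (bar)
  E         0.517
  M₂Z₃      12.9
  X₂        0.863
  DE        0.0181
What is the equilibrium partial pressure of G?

P(G) = 2.12 bar

At equilibrium, Kp = P(G)²·P(DE) / (P(X₂)·P(M₂Z₃)·P(E)) = 0.0142.
(P(G))²·(0.0181) / ((0.863)·(12.9)·(0.517)) = 0.0142
P(G)² = 4.52 ⇒ P(G) = 2.12 bar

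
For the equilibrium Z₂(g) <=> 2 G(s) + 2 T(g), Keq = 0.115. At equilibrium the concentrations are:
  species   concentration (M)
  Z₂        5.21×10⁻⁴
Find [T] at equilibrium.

[T] = 0.00774 M

(G is a pure solid — omitted from Keq.)
At equilibrium, Keq = [T]² / [Z₂] = 0.115.
([T])² / (5.21×10⁻⁴) = 0.115
[T]² = 5.99×10⁻⁵ ⇒ [T] = 0.00774 M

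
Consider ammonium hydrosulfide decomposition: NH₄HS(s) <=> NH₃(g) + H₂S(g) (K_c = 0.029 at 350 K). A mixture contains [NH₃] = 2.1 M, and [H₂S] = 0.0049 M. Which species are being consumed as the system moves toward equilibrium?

(NH₄HS is a pure solid — omitted from Q_c.)
Q_c = [NH₃]·[H₂S] = (2.1)·(0.0049) = 0.010
Q_c = 0.010 < K_c = 0.029: net forward reaction.

NH₄HS (reactants)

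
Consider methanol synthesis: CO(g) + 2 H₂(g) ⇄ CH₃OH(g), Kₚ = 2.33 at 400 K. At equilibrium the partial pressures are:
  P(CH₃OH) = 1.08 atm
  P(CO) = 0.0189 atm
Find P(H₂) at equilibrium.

P(H₂) = 4.95 atm

At equilibrium, Kₚ = P(CH₃OH) / (P(CO)·P(H₂)²) = 2.33.
(1.08) / ((0.0189)·(P(H₂))²) = 2.33
P(H₂)² = 24.5 ⇒ P(H₂) = 4.95 atm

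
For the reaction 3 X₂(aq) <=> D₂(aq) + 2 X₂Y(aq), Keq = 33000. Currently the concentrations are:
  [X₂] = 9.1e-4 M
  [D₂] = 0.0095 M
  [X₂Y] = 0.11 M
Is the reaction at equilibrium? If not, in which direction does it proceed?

Q = [D₂]·[X₂Y]² / [X₂]³ = (0.0095)·(0.11)² / (9.1e-4)³ = 1.5e5
Q = 1.5e5 > Keq = 33000, so the reverse reaction proceeds.

toward reactants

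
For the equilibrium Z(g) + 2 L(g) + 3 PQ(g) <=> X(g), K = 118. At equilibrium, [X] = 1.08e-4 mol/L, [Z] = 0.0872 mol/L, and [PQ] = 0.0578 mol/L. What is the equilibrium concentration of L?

At equilibrium, K = [X] / ([Z]·[L]²·[PQ]³) = 118.
(1.08e-4) / ((0.0872)·([L])²·(0.0578)³) = 118
[L]² = 0.0544 ⇒ [L] = 0.233 mol/L

[L] = 0.233 mol/L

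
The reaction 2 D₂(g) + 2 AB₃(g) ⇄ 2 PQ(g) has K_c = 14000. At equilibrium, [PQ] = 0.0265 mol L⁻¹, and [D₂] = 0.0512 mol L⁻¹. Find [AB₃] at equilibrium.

At equilibrium, K_c = [PQ]² / ([D₂]²·[AB₃]²) = 14000.
(0.0265)² / ((0.0512)²·([AB₃])²) = 14000
[AB₃]² = 1.91e-5 ⇒ [AB₃] = 0.00437 mol L⁻¹

[AB₃] = 0.00437 mol L⁻¹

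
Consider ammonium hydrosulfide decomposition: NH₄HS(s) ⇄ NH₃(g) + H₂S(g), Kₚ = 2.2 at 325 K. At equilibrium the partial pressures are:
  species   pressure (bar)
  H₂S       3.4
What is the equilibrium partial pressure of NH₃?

(NH₄HS is a pure solid — omitted from Kₚ.)
At equilibrium, Kₚ = P(NH₃)·P(H₂S) = 2.2.
(P(NH₃))·(3.4) = 2.2
P(NH₃) = 0.647 = 0.65 bar

P(NH₃) = 0.65 bar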